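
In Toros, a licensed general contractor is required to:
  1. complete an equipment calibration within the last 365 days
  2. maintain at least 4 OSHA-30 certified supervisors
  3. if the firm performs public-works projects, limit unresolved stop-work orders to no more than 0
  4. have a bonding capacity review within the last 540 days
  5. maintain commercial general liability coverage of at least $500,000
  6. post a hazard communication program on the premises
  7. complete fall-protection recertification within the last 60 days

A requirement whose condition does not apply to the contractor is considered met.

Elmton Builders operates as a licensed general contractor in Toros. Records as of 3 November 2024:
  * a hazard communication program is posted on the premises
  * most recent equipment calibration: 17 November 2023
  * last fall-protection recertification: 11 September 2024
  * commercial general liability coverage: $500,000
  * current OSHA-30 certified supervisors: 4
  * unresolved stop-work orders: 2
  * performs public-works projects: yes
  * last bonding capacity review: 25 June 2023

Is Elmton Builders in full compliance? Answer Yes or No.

No

1. equipment calibration 352 days ago vs limit 365 → met
2. OSHA-30 certified supervisors 4 ≥ 4 → met
3. condition 'performs public-works projects' holds; unresolved stop-work orders 2 > 0 → not met
4. bonding capacity review 497 days ago vs limit 540 → met
5. commercial general liability coverage $500,000 ≥ $500,000 → met
6. hazard communication program present → met
7. fall-protection recertification 53 days ago vs limit 60 → met
Not met: 3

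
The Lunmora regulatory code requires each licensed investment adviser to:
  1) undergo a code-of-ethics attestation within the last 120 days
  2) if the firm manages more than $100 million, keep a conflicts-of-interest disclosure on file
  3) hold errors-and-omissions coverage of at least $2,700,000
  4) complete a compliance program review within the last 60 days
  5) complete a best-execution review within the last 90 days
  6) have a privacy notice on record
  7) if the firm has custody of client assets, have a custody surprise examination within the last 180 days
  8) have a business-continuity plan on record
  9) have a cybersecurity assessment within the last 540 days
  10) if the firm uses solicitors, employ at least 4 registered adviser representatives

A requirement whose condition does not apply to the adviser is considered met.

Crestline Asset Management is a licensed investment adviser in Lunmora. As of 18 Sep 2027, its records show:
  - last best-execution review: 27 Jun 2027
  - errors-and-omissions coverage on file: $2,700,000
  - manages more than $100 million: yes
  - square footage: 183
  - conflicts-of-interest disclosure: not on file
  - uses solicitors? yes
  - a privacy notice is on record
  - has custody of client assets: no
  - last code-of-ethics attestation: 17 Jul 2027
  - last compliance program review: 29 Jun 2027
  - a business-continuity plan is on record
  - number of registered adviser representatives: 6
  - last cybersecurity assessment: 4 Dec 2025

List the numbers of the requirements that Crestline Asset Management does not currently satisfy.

2, 4, 9

1. code-of-ethics attestation 63 days ago vs limit 120 → met
2. condition 'manages more than $100 million' holds; conflicts-of-interest disclosure absent → not met
3. errors-and-omissions coverage $2,700,000 ≥ $2,700,000 → met
4. compliance program review 81 days ago vs limit 60 → not met
5. best-execution review 83 days ago vs limit 90 → met
6. privacy notice present → met
7. condition 'has custody of client assets' does not hold → requirement n/a → met
8. business-continuity plan present → met
9. cybersecurity assessment 653 days ago vs limit 540 → not met
10. condition 'uses solicitors' holds; registered adviser representatives 6 ≥ 4 → met
Not met: 2, 4, 9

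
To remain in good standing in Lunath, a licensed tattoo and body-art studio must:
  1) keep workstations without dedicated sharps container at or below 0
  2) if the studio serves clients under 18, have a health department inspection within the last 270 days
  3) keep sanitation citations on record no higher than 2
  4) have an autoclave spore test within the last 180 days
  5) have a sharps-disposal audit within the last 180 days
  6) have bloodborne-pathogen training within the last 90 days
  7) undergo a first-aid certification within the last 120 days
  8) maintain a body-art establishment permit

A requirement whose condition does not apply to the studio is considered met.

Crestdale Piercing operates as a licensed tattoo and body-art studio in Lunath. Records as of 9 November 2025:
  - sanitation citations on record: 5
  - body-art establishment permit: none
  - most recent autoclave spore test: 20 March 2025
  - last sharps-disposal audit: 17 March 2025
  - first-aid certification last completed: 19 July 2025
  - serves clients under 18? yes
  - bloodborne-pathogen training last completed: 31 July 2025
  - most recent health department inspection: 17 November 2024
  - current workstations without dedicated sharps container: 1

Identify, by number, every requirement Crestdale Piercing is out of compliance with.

1, 2, 3, 4, 5, 6, 8

1. workstations without dedicated sharps container 1 > 0 → not met
2. condition 'serves clients under 18' holds; health department inspection 357 days ago vs limit 270 → not met
3. sanitation citations on record 5 > 2 → not met
4. autoclave spore test 234 days ago vs limit 180 → not met
5. sharps-disposal audit 237 days ago vs limit 180 → not met
6. bloodborne-pathogen training 101 days ago vs limit 90 → not met
7. first-aid certification 113 days ago vs limit 120 → met
8. body-art establishment permit absent → not met
Not met: 1, 2, 3, 4, 5, 6, 8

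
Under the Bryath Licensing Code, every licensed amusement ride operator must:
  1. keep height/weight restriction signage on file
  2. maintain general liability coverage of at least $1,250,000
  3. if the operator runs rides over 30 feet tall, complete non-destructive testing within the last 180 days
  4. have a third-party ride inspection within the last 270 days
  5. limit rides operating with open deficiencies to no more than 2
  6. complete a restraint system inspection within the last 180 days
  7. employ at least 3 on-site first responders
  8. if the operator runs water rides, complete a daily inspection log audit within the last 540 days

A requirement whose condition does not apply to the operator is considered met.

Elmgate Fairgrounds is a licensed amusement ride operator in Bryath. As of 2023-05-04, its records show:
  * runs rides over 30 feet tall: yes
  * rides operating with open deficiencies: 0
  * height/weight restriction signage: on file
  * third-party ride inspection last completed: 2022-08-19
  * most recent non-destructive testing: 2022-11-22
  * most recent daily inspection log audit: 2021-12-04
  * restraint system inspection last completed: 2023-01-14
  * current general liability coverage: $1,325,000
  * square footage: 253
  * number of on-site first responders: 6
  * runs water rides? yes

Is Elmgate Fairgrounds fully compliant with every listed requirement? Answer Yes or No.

Yes

1. height/weight restriction signage present → met
2. general liability coverage $1,325,000 ≥ $1,250,000 → met
3. condition 'runs rides over 30 feet tall' holds; non-destructive testing 163 days ago vs limit 180 → met
4. third-party ride inspection 258 days ago vs limit 270 → met
5. rides operating with open deficiencies 0 ≤ 2 → met
6. restraint system inspection 110 days ago vs limit 180 → met
7. on-site first responders 6 ≥ 3 → met
8. condition 'runs water rides' holds; daily inspection log audit 516 days ago vs limit 540 → met
All met.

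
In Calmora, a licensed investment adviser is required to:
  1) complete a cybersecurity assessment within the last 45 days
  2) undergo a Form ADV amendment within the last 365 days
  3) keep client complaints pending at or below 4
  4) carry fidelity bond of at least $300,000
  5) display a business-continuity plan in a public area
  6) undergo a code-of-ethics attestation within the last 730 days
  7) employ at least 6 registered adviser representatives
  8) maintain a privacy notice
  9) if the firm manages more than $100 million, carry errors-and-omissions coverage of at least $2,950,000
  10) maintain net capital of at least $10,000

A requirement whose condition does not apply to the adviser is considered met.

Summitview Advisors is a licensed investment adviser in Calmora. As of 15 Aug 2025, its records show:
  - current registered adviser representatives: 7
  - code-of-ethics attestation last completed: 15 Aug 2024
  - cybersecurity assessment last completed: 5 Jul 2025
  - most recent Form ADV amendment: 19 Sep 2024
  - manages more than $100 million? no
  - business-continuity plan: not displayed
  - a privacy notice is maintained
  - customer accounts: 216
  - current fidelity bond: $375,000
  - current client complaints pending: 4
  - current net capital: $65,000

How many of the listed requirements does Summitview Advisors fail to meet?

1

1. cybersecurity assessment 41 days ago vs limit 45 → met
2. Form ADV amendment 330 days ago vs limit 365 → met
3. client complaints pending 4 ≤ 4 → met
4. fidelity bond $375,000 ≥ $300,000 → met
5. business-continuity plan absent → not met
6. code-of-ethics attestation 365 days ago vs limit 730 → met
7. registered adviser representatives 7 ≥ 6 → met
8. privacy notice present → met
9. condition 'manages more than $100 million' does not hold → requirement n/a → met
10. net capital $65,000 ≥ $10,000 → met
Not met: 1 of 10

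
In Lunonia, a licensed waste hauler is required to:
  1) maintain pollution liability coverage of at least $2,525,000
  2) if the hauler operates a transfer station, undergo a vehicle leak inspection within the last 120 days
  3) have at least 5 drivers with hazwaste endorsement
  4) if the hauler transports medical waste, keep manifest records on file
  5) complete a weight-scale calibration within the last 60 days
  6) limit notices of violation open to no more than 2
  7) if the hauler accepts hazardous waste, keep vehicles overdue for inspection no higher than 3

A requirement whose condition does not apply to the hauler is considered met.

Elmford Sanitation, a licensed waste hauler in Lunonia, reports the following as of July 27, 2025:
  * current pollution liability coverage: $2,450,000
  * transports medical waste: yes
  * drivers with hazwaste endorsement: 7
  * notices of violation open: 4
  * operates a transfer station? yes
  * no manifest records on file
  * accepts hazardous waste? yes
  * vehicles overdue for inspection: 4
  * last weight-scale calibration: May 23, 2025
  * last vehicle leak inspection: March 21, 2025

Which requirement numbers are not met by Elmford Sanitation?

1, 2, 4, 5, 6, 7

1. pollution liability coverage $2,450,000 < $2,525,000 → not met
2. condition 'operates a transfer station' holds; vehicle leak inspection 128 days ago vs limit 120 → not met
3. drivers with hazwaste endorsement 7 ≥ 5 → met
4. condition 'transports medical waste' holds; manifest records absent → not met
5. weight-scale calibration 65 days ago vs limit 60 → not met
6. notices of violation open 4 > 2 → not met
7. condition 'accepts hazardous waste' holds; vehicles overdue for inspection 4 > 3 → not met
Not met: 1, 2, 4, 5, 6, 7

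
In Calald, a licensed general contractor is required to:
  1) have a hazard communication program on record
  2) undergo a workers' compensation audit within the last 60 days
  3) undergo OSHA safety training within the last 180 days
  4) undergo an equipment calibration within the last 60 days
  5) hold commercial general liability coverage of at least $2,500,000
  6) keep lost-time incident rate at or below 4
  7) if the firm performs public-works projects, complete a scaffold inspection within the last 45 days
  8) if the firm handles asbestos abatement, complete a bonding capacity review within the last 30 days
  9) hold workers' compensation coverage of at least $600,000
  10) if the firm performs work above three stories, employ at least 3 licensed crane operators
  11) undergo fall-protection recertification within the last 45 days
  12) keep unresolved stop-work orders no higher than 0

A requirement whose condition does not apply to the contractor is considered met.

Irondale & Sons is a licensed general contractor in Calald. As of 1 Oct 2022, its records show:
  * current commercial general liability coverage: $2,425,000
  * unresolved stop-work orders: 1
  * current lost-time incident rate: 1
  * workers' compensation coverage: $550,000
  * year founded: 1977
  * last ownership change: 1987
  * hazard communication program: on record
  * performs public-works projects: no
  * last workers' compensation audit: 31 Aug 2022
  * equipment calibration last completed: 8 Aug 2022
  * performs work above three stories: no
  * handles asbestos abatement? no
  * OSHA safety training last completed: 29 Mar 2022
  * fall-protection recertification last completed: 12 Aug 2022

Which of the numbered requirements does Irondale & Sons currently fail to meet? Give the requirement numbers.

1. hazard communication program present → met
2. workers' compensation audit 31 days ago vs limit 60 → met
3. OSHA safety training 186 days ago vs limit 180 → not met
4. equipment calibration 54 days ago vs limit 60 → met
5. commercial general liability coverage $2,425,000 < $2,500,000 → not met
6. lost-time incident rate 1 ≤ 4 → met
7. condition 'performs public-works projects' does not hold → requirement n/a → met
8. condition 'handles asbestos abatement' does not hold → requirement n/a → met
9. workers' compensation coverage $550,000 < $600,000 → not met
10. condition 'performs work above three stories' does not hold → requirement n/a → met
11. fall-protection recertification 50 days ago vs limit 45 → not met
12. unresolved stop-work orders 1 > 0 → not met
Not met: 3, 5, 9, 11, 12

3, 5, 9, 11, 12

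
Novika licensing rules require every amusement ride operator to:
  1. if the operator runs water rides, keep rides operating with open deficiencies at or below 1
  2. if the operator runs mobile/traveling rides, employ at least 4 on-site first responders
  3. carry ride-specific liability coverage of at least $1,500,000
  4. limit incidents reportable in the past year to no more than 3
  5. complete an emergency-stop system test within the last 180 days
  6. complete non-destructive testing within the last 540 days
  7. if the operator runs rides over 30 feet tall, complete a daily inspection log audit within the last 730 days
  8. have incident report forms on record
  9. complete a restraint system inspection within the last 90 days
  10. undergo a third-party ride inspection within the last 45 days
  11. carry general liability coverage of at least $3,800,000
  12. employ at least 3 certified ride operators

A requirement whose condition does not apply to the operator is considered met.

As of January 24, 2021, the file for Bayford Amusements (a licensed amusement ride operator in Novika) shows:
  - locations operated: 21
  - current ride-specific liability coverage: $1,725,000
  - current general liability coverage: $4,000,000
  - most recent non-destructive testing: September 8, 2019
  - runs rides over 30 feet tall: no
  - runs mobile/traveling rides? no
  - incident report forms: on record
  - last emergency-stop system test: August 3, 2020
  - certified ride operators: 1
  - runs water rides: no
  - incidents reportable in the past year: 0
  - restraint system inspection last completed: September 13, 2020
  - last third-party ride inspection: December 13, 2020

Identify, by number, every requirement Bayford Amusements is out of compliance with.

1. condition 'runs water rides' does not hold → requirement n/a → met
2. condition 'runs mobile/traveling rides' does not hold → requirement n/a → met
3. ride-specific liability coverage $1,725,000 ≥ $1,500,000 → met
4. incidents reportable in the past year 0 ≤ 3 → met
5. emergency-stop system test 174 days ago vs limit 180 → met
6. non-destructive testing 504 days ago vs limit 540 → met
7. condition 'runs rides over 30 feet tall' does not hold → requirement n/a → met
8. incident report forms present → met
9. restraint system inspection 133 days ago vs limit 90 → not met
10. third-party ride inspection 42 days ago vs limit 45 → met
11. general liability coverage $4,000,000 ≥ $3,800,000 → met
12. certified ride operators 1 < 3 → not met
Not met: 9, 12

9, 12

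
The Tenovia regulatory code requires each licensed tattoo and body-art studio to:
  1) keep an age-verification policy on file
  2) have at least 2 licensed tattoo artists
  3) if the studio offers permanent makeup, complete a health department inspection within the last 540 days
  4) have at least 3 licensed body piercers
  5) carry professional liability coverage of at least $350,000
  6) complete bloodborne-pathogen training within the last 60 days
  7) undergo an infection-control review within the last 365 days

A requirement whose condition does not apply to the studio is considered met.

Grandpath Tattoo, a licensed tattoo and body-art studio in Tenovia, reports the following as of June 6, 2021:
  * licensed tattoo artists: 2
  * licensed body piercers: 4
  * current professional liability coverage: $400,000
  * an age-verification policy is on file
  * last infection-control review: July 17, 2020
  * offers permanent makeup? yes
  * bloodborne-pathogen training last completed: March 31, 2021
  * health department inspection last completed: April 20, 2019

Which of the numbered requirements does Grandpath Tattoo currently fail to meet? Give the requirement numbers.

1. age-verification policy present → met
2. licensed tattoo artists 2 ≥ 2 → met
3. condition 'offers permanent makeup' holds; health department inspection 778 days ago vs limit 540 → not met
4. licensed body piercers 4 ≥ 3 → met
5. professional liability coverage $400,000 ≥ $350,000 → met
6. bloodborne-pathogen training 67 days ago vs limit 60 → not met
7. infection-control review 324 days ago vs limit 365 → met
Not met: 3, 6

3, 6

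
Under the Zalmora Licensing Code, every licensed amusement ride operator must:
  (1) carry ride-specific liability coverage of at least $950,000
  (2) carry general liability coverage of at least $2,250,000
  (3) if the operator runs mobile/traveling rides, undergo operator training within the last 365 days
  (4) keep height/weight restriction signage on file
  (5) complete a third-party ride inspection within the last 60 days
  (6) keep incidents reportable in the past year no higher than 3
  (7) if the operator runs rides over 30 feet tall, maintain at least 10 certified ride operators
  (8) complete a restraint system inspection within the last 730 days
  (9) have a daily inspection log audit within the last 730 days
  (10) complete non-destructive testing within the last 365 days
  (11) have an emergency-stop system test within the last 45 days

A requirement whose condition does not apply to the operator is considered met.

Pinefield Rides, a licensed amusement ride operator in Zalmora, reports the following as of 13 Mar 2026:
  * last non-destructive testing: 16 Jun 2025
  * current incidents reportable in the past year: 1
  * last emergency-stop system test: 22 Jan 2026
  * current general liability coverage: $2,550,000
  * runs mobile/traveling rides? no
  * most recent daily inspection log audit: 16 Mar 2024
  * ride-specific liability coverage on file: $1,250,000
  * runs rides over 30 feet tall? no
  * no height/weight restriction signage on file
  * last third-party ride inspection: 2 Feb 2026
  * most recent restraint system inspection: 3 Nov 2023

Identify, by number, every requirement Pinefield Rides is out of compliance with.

1. ride-specific liability coverage $1,250,000 ≥ $950,000 → met
2. general liability coverage $2,550,000 ≥ $2,250,000 → met
3. condition 'runs mobile/traveling rides' does not hold → requirement n/a → met
4. height/weight restriction signage absent → not met
5. third-party ride inspection 39 days ago vs limit 60 → met
6. incidents reportable in the past year 1 ≤ 3 → met
7. condition 'runs rides over 30 feet tall' does not hold → requirement n/a → met
8. restraint system inspection 861 days ago vs limit 730 → not met
9. daily inspection log audit 727 days ago vs limit 730 → met
10. non-destructive testing 270 days ago vs limit 365 → met
11. emergency-stop system test 50 days ago vs limit 45 → not met
Not met: 4, 8, 11

4, 8, 11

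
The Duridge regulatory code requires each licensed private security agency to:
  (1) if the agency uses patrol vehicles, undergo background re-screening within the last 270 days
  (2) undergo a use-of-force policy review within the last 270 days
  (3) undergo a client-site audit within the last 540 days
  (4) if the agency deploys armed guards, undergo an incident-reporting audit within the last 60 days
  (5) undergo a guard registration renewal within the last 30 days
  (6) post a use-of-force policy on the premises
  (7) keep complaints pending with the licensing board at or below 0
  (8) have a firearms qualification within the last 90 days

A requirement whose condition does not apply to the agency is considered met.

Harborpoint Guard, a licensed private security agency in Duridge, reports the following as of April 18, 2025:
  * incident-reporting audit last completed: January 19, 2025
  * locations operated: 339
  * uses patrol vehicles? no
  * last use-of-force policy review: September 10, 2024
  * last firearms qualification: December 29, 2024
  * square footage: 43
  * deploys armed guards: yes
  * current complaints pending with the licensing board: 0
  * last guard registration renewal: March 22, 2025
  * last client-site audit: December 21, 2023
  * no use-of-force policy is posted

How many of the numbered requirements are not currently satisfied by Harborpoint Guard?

1. condition 'uses patrol vehicles' does not hold → requirement n/a → met
2. use-of-force policy review 220 days ago vs limit 270 → met
3. client-site audit 484 days ago vs limit 540 → met
4. condition 'deploys armed guards' holds; incident-reporting audit 89 days ago vs limit 60 → not met
5. guard registration renewal 27 days ago vs limit 30 → met
6. use-of-force policy absent → not met
7. complaints pending with the licensing board 0 ≤ 0 → met
8. firearms qualification 110 days ago vs limit 90 → not met
Not met: 3 of 8

3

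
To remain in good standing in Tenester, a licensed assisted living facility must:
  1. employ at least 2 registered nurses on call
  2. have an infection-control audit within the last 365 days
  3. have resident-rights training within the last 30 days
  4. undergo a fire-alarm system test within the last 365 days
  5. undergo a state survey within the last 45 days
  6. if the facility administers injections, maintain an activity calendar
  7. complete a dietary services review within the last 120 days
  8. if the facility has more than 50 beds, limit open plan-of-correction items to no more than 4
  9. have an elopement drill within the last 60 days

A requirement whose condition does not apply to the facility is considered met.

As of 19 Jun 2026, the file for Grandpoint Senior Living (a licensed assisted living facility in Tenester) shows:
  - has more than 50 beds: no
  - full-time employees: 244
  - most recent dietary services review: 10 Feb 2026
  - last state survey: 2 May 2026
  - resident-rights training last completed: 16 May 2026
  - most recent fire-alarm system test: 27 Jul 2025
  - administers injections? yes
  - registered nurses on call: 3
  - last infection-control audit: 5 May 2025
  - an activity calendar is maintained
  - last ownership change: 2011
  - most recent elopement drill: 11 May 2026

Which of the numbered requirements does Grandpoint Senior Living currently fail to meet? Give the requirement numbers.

1. registered nurses on call 3 ≥ 2 → met
2. infection-control audit 410 days ago vs limit 365 → not met
3. resident-rights training 34 days ago vs limit 30 → not met
4. fire-alarm system test 327 days ago vs limit 365 → met
5. state survey 48 days ago vs limit 45 → not met
6. condition 'administers injections' holds; activity calendar present → met
7. dietary services review 129 days ago vs limit 120 → not met
8. condition 'has more than 50 beds' does not hold → requirement n/a → met
9. elopement drill 39 days ago vs limit 60 → met
Not met: 2, 3, 5, 7

2, 3, 5, 7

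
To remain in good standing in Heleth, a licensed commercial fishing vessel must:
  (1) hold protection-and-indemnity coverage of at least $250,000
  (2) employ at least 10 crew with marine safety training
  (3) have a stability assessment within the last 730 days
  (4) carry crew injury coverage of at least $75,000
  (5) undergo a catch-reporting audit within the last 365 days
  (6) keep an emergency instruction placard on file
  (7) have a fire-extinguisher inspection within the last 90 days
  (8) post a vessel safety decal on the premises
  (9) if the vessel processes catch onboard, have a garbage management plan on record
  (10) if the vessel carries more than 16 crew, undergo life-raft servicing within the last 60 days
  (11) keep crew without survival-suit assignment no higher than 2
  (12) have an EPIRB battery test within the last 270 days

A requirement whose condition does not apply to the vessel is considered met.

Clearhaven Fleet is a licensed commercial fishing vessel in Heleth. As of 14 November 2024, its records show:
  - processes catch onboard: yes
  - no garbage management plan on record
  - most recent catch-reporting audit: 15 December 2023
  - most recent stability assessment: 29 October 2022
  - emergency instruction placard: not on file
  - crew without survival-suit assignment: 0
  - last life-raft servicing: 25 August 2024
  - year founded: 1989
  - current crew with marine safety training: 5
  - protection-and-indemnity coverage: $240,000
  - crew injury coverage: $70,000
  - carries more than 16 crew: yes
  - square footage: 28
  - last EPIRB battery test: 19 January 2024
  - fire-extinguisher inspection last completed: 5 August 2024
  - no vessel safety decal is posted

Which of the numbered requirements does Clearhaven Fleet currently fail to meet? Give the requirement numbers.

1. protection-and-indemnity coverage $240,000 < $250,000 → not met
2. crew with marine safety training 5 < 10 → not met
3. stability assessment 747 days ago vs limit 730 → not met
4. crew injury coverage $70,000 < $75,000 → not met
5. catch-reporting audit 335 days ago vs limit 365 → met
6. emergency instruction placard absent → not met
7. fire-extinguisher inspection 101 days ago vs limit 90 → not met
8. vessel safety decal absent → not met
9. condition 'processes catch onboard' holds; garbage management plan absent → not met
10. condition 'carries more than 16 crew' holds; life-raft servicing 81 days ago vs limit 60 → not met
11. crew without survival-suit assignment 0 ≤ 2 → met
12. EPIRB battery test 300 days ago vs limit 270 → not met
Not met: 1, 2, 3, 4, 6, 7, 8, 9, 10, 12

1, 2, 3, 4, 6, 7, 8, 9, 10, 12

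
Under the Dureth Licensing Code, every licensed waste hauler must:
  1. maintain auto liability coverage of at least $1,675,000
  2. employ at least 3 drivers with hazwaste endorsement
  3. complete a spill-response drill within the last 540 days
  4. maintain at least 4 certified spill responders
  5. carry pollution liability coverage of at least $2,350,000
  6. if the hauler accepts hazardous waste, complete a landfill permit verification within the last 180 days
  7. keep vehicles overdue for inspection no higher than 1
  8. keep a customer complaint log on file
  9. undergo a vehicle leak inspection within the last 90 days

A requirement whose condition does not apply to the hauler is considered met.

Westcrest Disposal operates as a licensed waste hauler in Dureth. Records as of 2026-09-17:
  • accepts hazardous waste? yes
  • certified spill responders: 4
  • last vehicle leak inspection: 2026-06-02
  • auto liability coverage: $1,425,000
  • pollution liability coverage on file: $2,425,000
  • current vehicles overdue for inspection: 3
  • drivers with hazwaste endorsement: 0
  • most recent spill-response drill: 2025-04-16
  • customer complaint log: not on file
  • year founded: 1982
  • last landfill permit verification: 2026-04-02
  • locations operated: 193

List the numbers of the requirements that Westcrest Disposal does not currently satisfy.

1, 2, 7, 8, 9

1. auto liability coverage $1,425,000 < $1,675,000 → not met
2. drivers with hazwaste endorsement 0 < 3 → not met
3. spill-response drill 519 days ago vs limit 540 → met
4. certified spill responders 4 ≥ 4 → met
5. pollution liability coverage $2,425,000 ≥ $2,350,000 → met
6. condition 'accepts hazardous waste' holds; landfill permit verification 168 days ago vs limit 180 → met
7. vehicles overdue for inspection 3 > 1 → not met
8. customer complaint log absent → not met
9. vehicle leak inspection 107 days ago vs limit 90 → not met
Not met: 1, 2, 7, 8, 9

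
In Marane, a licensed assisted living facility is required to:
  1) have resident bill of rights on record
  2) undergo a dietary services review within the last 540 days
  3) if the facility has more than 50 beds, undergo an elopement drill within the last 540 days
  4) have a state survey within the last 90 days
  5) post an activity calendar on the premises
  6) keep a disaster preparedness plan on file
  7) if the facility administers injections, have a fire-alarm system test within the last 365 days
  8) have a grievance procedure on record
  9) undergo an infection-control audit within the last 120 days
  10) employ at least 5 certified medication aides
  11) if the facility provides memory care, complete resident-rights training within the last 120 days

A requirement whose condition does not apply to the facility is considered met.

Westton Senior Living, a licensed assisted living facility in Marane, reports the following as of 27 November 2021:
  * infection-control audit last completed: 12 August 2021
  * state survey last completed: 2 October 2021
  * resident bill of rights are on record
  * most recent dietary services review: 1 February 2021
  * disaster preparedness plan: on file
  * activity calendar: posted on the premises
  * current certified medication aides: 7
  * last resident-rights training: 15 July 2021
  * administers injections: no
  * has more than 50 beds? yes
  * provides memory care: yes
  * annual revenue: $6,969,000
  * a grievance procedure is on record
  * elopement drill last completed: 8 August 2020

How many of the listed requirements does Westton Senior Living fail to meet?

1. resident bill of rights present → met
2. dietary services review 299 days ago vs limit 540 → met
3. condition 'has more than 50 beds' holds; elopement drill 476 days ago vs limit 540 → met
4. state survey 56 days ago vs limit 90 → met
5. activity calendar present → met
6. disaster preparedness plan present → met
7. condition 'administers injections' does not hold → requirement n/a → met
8. grievance procedure present → met
9. infection-control audit 107 days ago vs limit 120 → met
10. certified medication aides 7 ≥ 5 → met
11. condition 'provides memory care' holds; resident-rights training 135 days ago vs limit 120 → not met
Not met: 1 of 11

1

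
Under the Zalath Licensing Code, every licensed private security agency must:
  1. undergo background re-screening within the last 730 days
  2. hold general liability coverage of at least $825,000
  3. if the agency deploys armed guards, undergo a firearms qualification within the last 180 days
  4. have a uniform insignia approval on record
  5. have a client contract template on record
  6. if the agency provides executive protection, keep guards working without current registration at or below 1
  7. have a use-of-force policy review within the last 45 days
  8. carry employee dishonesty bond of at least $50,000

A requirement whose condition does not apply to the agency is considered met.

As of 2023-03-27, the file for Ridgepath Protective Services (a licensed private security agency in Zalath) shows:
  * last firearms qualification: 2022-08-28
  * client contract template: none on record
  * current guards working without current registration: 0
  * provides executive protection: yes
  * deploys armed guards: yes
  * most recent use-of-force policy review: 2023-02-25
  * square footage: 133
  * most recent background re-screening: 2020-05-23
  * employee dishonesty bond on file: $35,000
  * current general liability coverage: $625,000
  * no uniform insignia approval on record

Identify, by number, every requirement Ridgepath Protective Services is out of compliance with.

1, 2, 3, 4, 5, 8

1. background re-screening 1038 days ago vs limit 730 → not met
2. general liability coverage $625,000 < $825,000 → not met
3. condition 'deploys armed guards' holds; firearms qualification 211 days ago vs limit 180 → not met
4. uniform insignia approval absent → not met
5. client contract template absent → not met
6. condition 'provides executive protection' holds; guards working without current registration 0 ≤ 1 → met
7. use-of-force policy review 30 days ago vs limit 45 → met
8. employee dishonesty bond $35,000 < $50,000 → not met
Not met: 1, 2, 3, 4, 5, 8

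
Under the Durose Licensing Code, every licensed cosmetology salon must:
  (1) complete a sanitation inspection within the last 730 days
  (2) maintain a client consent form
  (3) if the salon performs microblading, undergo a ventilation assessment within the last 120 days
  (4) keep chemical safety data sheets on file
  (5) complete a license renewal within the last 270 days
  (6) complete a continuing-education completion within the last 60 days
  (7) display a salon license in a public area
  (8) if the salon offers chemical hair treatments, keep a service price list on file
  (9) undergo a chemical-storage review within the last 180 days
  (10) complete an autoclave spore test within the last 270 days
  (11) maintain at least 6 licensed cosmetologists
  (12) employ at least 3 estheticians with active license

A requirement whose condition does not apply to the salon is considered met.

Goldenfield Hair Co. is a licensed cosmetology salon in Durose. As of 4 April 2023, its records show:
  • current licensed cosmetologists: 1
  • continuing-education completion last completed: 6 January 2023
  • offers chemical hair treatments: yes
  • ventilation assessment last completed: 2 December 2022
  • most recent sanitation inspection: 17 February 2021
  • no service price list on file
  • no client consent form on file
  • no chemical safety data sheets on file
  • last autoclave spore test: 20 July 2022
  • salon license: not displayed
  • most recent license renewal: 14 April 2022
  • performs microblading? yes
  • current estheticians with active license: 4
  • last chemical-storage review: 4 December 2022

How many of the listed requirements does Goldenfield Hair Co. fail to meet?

9

1. sanitation inspection 776 days ago vs limit 730 → not met
2. client consent form absent → not met
3. condition 'performs microblading' holds; ventilation assessment 123 days ago vs limit 120 → not met
4. chemical safety data sheets absent → not met
5. license renewal 355 days ago vs limit 270 → not met
6. continuing-education completion 88 days ago vs limit 60 → not met
7. salon license absent → not met
8. condition 'offers chemical hair treatments' holds; service price list absent → not met
9. chemical-storage review 121 days ago vs limit 180 → met
10. autoclave spore test 258 days ago vs limit 270 → met
11. licensed cosmetologists 1 < 6 → not met
12. estheticians with active license 4 ≥ 3 → met
Not met: 9 of 12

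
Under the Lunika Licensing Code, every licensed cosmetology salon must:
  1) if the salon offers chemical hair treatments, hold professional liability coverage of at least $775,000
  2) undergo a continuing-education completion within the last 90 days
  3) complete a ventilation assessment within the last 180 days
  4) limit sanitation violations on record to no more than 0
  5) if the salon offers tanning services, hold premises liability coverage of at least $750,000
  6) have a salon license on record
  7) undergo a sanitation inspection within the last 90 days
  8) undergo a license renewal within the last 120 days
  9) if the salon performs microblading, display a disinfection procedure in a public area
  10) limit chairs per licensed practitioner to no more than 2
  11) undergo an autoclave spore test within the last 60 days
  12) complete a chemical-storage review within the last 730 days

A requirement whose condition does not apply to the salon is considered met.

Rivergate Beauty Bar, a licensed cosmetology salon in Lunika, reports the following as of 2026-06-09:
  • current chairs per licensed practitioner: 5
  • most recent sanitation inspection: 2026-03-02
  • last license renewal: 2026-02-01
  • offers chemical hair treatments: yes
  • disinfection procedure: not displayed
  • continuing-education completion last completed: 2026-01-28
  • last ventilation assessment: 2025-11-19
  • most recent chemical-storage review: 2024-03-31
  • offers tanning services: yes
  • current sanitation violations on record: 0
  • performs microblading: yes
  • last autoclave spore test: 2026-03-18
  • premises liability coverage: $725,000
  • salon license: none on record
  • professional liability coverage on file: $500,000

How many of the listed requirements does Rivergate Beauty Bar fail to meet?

1. condition 'offers chemical hair treatments' holds; professional liability coverage $500,000 < $775,000 → not met
2. continuing-education completion 132 days ago vs limit 90 → not met
3. ventilation assessment 202 days ago vs limit 180 → not met
4. sanitation violations on record 0 ≤ 0 → met
5. condition 'offers tanning services' holds; premises liability coverage $725,000 < $750,000 → not met
6. salon license absent → not met
7. sanitation inspection 99 days ago vs limit 90 → not met
8. license renewal 128 days ago vs limit 120 → not met
9. condition 'performs microblading' holds; disinfection procedure absent → not met
10. chairs per licensed practitioner 5 > 2 → not met
11. autoclave spore test 83 days ago vs limit 60 → not met
12. chemical-storage review 800 days ago vs limit 730 → not met
Not met: 11 of 12

11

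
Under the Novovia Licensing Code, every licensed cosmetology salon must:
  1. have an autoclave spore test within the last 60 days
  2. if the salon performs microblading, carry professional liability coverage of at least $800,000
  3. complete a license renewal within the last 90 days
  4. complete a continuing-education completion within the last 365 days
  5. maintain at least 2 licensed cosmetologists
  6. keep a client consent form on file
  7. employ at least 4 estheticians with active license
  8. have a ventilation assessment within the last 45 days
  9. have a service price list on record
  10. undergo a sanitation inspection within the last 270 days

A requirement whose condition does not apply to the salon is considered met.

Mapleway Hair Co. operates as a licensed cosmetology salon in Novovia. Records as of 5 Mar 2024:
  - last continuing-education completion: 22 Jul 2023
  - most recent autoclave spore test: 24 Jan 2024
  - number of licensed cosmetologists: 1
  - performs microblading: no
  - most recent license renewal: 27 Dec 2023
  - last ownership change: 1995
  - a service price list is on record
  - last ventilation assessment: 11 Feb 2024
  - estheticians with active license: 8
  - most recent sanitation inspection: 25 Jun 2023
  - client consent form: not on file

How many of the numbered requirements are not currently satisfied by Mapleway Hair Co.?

1. autoclave spore test 41 days ago vs limit 60 → met
2. condition 'performs microblading' does not hold → requirement n/a → met
3. license renewal 69 days ago vs limit 90 → met
4. continuing-education completion 227 days ago vs limit 365 → met
5. licensed cosmetologists 1 < 2 → not met
6. client consent form absent → not met
7. estheticians with active license 8 ≥ 4 → met
8. ventilation assessment 23 days ago vs limit 45 → met
9. service price list present → met
10. sanitation inspection 254 days ago vs limit 270 → met
Not met: 2 of 10

2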